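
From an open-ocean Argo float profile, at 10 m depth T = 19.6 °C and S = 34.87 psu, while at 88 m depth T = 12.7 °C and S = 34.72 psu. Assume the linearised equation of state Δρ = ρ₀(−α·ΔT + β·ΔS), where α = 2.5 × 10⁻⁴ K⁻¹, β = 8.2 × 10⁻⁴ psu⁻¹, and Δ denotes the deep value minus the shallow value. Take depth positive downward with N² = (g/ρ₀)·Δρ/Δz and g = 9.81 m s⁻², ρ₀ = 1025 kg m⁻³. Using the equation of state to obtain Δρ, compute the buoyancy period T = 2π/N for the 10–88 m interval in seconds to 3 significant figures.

443 s

ΔT = -6.9 K, ΔS = -0.15 psu (deep − shallow).
Δρ/ρ₀ = −αΔT + βΔS = 1.725 × 10⁻³ − 1.23 × 10⁻⁴ = 1.602 × 10⁻³, so Δρ ≈ 1.642 kg m⁻³.
N² = (g/ρ₀)·Δρ/Δz = g·(Δρ/ρ₀)/Δz = 9.81 × 1.602 × 10⁻³ / 78 = 2.0148 × 10⁻⁴ s⁻².
N = √(2.0148 × 10⁻⁴) = 0.014194 rad s⁻¹ → T = 2π/N = 442.66 s ≈ 443 s.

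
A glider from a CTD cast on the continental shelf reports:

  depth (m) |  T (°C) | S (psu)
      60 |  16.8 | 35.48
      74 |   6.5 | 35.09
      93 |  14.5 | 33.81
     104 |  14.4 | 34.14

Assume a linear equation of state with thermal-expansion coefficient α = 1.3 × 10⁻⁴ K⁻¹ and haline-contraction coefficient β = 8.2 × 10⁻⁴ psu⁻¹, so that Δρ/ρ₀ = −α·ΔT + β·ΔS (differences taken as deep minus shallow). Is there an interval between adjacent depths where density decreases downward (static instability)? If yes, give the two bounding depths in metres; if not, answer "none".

74–93 m

Evaluate Δρ/ρ₀ = −αΔT + βΔS across each adjacent pair:
  60–74 m: −αΔT+βΔS = −(1.3 × 10⁻⁴)(-10.3)+(8.2 × 10⁻⁴)(-0.39) = 1.0 × 10⁻³ → stable
  74–93 m: −αΔT+βΔS = −(1.3 × 10⁻⁴)(+8.0)+(8.2 × 10⁻⁴)(-1.28) = -2.1 × 10⁻³ → UNSTABLE
  93–104 m: −αΔT+βΔS = −(1.3 × 10⁻⁴)(-0.1)+(8.2 × 10⁻⁴)(+0.33) = 2.8 × 10⁻⁴ → stable
The 74–93 m interval has Δρ < 0: lighter water underlies denser water.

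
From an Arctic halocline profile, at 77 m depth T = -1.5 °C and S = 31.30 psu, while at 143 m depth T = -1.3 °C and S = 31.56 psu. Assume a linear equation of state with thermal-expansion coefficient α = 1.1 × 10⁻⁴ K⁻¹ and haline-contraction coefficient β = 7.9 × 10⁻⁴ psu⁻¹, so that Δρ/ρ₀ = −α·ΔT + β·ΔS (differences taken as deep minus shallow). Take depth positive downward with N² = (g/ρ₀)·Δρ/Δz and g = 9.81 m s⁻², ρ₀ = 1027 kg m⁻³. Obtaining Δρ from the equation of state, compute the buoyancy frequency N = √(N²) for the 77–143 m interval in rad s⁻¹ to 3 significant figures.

ΔT = +0.2 K, ΔS = +0.26 psu (deep − shallow).
Δρ/ρ₀ = −αΔT + βΔS = -2.20 × 10⁻⁵ + 2.054 × 10⁻⁴ = 1.834 × 10⁻⁴, so Δρ ≈ 0.1884 kg m⁻³.
N² = (g/ρ₀)·Δρ/Δz = g·(Δρ/ρ₀)/Δz = 9.81 × 1.834 × 10⁻⁴ / 66 = 2.7260 × 10⁻⁵ s⁻².
N = √(2.7260 × 10⁻⁵) = 5.2211 × 10⁻³ rad s⁻¹ ≈ 5.22 × 10⁻³ rad s⁻¹.

5.22 × 10⁻³ rad s⁻¹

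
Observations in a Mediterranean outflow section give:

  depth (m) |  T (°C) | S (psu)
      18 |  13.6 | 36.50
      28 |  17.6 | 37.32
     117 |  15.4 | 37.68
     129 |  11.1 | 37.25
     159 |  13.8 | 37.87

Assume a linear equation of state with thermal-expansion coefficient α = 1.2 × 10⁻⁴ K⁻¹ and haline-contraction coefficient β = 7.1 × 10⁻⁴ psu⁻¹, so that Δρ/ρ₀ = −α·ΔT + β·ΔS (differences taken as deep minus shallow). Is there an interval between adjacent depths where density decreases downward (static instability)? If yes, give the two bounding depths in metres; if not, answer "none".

none

Evaluate Δρ/ρ₀ = −αΔT + βΔS across each adjacent pair:
  18–28 m: −αΔT+βΔS = −(1.2 × 10⁻⁴)(+4.0)+(7.1 × 10⁻⁴)(+0.82) = 1.0 × 10⁻⁴ → stable
  28–117 m: −αΔT+βΔS = −(1.2 × 10⁻⁴)(-2.2)+(7.1 × 10⁻⁴)(+0.36) = 5.2 × 10⁻⁴ → stable
  117–129 m: −αΔT+βΔS = −(1.2 × 10⁻⁴)(-4.3)+(7.1 × 10⁻⁴)(-0.43) = 2.1 × 10⁻⁴ → stable
  129–159 m: −αΔT+βΔS = −(1.2 × 10⁻⁴)(+2.7)+(7.1 × 10⁻⁴)(+0.62) = 1.2 × 10⁻⁴ → stable
Every interval has Δρ > 0: the column is stably stratified throughout.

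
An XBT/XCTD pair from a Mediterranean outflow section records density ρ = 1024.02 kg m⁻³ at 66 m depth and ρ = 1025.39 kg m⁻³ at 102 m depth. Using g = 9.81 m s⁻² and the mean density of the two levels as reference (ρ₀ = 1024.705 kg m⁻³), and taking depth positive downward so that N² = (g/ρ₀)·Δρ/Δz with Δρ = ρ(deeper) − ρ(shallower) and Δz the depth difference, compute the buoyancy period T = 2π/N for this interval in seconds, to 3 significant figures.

329 s

Δρ = 1025.39 − 1024.02 = 1.37 kg m⁻³ over Δz = 102 − 66 = 36 m.
N² = (9.81/1024.705) × (1.37/36) = 3.6432 × 10⁻⁴ s⁻².
N = √(3.6432 × 10⁻⁴) = 0.019087 rad s⁻¹, so T = 2π/N = 329.19 s ≈ 329 s.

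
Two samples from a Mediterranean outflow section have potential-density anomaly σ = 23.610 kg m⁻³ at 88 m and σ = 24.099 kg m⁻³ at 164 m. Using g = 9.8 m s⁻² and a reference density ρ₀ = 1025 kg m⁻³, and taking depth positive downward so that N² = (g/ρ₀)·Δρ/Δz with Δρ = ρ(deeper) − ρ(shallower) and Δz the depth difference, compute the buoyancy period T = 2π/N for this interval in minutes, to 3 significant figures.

13.4 min

Δρ = 1024.099 − 1023.610 = 0.489 kg m⁻³ over Δz = 164 − 88 = 76 m.
N² = (9.8/1025) × (0.489/76) = 6.1517 × 10⁻⁵ s⁻².
N = √(6.1517 × 10⁻⁵) = 7.8433 × 10⁻³ rad s⁻¹, so T = 2π/N = 801.09 s = 13.351 min ≈ 13.4 min.
Since Δρ > 0 the layer is stably stratified.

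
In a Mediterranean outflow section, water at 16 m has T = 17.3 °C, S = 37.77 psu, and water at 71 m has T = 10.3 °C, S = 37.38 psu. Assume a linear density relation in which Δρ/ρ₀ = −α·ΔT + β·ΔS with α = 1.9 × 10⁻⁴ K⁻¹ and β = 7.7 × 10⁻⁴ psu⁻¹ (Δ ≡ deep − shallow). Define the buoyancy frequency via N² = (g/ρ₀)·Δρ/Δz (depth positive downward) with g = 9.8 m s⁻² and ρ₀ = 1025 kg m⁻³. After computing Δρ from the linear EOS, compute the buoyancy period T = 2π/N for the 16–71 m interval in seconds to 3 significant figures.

ΔT = -7.0 K, ΔS = -0.39 psu (deep − shallow).
Δρ/ρ₀ = −αΔT + βΔS = 1.33 × 10⁻³ − 3.003 × 10⁻⁴ = 1.0297 × 10⁻³, so Δρ ≈ 1.055 kg m⁻³.
N² = (g/ρ₀)·Δρ/Δz = g·(Δρ/ρ₀)/Δz = 9.8 × 1.0297 × 10⁻³ / 55 = 1.8347 × 10⁻⁴ s⁻².
N = √(1.8347 × 10⁻⁴) = 0.013545 rad s⁻¹ → T = 2π/N = 463.87 s ≈ 464 s.

464 s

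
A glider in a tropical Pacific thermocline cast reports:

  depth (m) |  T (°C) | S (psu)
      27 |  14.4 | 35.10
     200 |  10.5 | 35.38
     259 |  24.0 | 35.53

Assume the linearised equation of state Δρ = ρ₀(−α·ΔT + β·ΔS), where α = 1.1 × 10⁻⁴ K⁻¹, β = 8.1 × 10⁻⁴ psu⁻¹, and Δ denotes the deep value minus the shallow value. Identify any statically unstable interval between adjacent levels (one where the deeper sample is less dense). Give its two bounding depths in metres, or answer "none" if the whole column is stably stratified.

200–259 m

Evaluate Δρ/ρ₀ = −αΔT + βΔS across each adjacent pair:
  27–200 m: −αΔT+βΔS = −(1.1 × 10⁻⁴)(-3.9)+(8.1 × 10⁻⁴)(+0.28) = 6.6 × 10⁻⁴ → stable
  200–259 m: −αΔT+βΔS = −(1.1 × 10⁻⁴)(+13.5)+(8.1 × 10⁻⁴)(+0.15) = -1.4 × 10⁻³ → UNSTABLE
The 200–259 m interval has Δρ < 0: lighter water underlies denser water.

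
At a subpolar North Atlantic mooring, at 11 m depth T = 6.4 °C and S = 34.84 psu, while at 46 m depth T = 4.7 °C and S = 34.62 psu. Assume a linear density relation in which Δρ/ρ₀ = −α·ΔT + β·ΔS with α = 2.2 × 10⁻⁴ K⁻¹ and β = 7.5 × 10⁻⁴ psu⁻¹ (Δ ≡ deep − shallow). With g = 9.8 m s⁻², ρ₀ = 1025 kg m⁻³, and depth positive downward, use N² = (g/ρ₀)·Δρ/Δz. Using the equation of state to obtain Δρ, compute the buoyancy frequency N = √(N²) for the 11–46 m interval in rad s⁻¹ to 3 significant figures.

7.65 × 10⁻³ rad s⁻¹

ΔT = -1.7 K, ΔS = -0.22 psu (deep − shallow).
Δρ/ρ₀ = −αΔT + βΔS = 3.74 × 10⁻⁴ − 1.65 × 10⁻⁴ = 2.09 × 10⁻⁴, so Δρ ≈ 0.2142 kg m⁻³.
N² = (g/ρ₀)·Δρ/Δz = g·(Δρ/ρ₀)/Δz = 9.8 × 2.09 × 10⁻⁴ / 35 = 5.8520 × 10⁻⁵ s⁻².
N = √(5.8520 × 10⁻⁵) = 7.6498 × 10⁻³ rad s⁻¹ ≈ 7.65 × 10⁻³ rad s⁻¹.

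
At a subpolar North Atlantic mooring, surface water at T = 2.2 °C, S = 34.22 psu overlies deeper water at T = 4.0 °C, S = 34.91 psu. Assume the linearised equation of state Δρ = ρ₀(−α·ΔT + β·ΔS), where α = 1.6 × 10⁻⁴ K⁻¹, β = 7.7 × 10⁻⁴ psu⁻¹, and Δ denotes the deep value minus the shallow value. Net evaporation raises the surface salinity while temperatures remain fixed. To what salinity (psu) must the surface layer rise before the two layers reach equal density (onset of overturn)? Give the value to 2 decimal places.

Neutral buoyancy requires −α(T_deep − T_surf) + β(S_deep − S_surf′) = 0.
S_surf′ = S_deep − (α/β)·ΔT = 34.91 − (1.6 × 10⁻⁴/7.7 × 10⁻⁴)·(+1.8) = 34.5360 psu.
Increase required: 34.5360 − 34.22 = 0.3160 psu.

34.54 psu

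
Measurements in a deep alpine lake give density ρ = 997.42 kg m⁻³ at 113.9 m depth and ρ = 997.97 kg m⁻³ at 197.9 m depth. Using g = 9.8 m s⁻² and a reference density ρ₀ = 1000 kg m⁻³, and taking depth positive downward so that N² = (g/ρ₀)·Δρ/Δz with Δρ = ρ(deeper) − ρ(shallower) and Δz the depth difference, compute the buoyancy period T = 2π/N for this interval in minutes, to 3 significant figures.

13.1 min

Δρ = 997.97 − 997.42 = 0.55 kg m⁻³ over Δz = 197.9 − 113.9 = 84 m.
N² = (9.8/1000) × (0.55/84) = 6.4167 × 10⁻⁵ s⁻².
N = √(6.4167 × 10⁻⁵) = 8.0104 × 10⁻³ rad s⁻¹, so T = 2π/N = 784.38 s = 13.073 min ≈ 13.1 min.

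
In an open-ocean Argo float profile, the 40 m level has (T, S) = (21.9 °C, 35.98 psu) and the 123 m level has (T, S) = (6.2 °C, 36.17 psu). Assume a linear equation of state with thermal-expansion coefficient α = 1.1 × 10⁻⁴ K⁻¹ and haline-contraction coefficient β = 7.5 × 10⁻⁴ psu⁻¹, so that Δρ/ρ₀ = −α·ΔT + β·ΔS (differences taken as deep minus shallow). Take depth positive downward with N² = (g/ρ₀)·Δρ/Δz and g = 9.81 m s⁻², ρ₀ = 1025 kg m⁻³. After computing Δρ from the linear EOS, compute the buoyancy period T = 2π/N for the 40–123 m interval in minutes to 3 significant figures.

ΔT = -15.7 K, ΔS = +0.19 psu (deep − shallow).
Δρ/ρ₀ = −αΔT + βΔS = 1.727 × 10⁻³ + 1.425 × 10⁻⁴ = 1.8695 × 10⁻³, so Δρ ≈ 1.916 kg m⁻³.
N² = (g/ρ₀)·Δρ/Δz = g·(Δρ/ρ₀)/Δz = 9.81 × 1.8695 × 10⁻³ / 83 = 2.2096 × 10⁻⁴ s⁻².
N = √(2.2096 × 10⁻⁴) = 0.014865 rad s⁻¹ → T = 2π/N = 422.68 s = 7.0447 min ≈ 7.04 min.

7.04 min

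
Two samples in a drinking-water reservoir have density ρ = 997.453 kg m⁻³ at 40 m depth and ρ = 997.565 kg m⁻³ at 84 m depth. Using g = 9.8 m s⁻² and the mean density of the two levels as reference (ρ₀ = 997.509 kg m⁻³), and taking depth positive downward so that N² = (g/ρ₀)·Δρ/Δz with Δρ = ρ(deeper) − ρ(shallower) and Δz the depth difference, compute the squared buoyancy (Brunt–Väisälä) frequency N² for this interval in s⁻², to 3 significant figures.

2.50 × 10⁻⁵ s⁻²

Δρ = 997.565 − 997.453 = 0.112 kg m⁻³ over Δz = 84 − 40 = 44 m.
N² = (9.8/997.509) × (0.112/44) = 2.5008 × 10⁻⁵ s⁻² ≈ 2.50 × 10⁻⁵ s⁻².
N² > 0, so the interval is statically stable.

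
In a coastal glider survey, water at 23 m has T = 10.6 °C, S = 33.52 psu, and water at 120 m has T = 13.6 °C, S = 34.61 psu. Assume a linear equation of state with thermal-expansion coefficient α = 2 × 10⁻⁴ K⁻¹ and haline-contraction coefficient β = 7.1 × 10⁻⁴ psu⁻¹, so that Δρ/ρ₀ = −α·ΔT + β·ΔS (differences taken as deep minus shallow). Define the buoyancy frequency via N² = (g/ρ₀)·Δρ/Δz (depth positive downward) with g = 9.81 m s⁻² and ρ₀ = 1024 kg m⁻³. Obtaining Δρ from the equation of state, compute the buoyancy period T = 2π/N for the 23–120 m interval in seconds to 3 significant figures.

1.50 × 10³ s

ΔT = +3.0 K, ΔS = +1.09 psu (deep − shallow).
Δρ/ρ₀ = −αΔT + βΔS = -6.00 × 10⁻⁴ + 7.739 × 10⁻⁴ = 1.739 × 10⁻⁴, so Δρ ≈ 0.1781 kg m⁻³.
N² = (g/ρ₀)·Δρ/Δz = g·(Δρ/ρ₀)/Δz = 9.81 × 1.739 × 10⁻⁴ / 97 = 1.7587 × 10⁻⁵ s⁻².
N = √(1.7587 × 10⁻⁵) = 4.1937 × 10⁻³ rad s⁻¹ → T = 2π/N = 1.4982 × 10³ s ≈ 1.50 × 10³ s.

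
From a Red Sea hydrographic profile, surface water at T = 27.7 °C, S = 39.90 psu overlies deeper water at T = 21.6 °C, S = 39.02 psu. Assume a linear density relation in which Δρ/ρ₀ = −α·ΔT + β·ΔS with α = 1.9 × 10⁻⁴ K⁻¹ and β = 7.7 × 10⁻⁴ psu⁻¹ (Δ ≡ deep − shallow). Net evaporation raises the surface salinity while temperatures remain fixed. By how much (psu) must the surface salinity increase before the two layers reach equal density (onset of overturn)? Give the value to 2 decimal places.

Neutral buoyancy requires −α(T_deep − T_surf) + β(S_deep − S_surf′) = 0.
S_surf′ = S_deep − (α/β)·ΔT = 39.02 − (1.9 × 10⁻⁴/7.7 × 10⁻⁴)·(-6.1) = 40.5252 psu.
Increase required: 40.5252 − 39.90 = 0.6252 psu.

0.63 psu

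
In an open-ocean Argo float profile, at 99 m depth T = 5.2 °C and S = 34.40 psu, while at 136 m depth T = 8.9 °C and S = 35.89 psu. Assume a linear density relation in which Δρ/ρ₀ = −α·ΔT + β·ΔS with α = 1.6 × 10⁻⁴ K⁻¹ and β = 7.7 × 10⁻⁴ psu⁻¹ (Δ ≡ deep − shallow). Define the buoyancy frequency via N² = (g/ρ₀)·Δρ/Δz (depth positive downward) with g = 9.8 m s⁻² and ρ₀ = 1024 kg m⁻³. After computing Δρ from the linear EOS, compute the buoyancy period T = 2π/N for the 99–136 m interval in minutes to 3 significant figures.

ΔT = +3.7 K, ΔS = +1.49 psu (deep − shallow).
Δρ/ρ₀ = −αΔT + βΔS = -5.92 × 10⁻⁴ + 1.1473 × 10⁻³ = 5.553 × 10⁻⁴, so Δρ ≈ 0.5686 kg m⁻³.
N² = (g/ρ₀)·Δρ/Δz = g·(Δρ/ρ₀)/Δz = 9.8 × 5.553 × 10⁻⁴ / 37 = 1.4708 × 10⁻⁴ s⁻².
N = √(1.4708 × 10⁻⁴) = 0.012128 rad s⁻¹ → T = 2π/N = 518.07 s = 8.6345 min ≈ 8.63 min.

8.63 min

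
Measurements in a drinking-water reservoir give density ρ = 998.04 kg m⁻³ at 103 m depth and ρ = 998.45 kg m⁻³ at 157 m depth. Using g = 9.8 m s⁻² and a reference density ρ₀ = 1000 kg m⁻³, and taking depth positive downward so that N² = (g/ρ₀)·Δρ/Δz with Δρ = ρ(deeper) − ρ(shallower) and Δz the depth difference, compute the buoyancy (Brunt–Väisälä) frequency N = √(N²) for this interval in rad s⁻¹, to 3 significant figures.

8.63 × 10⁻³ rad s⁻¹

Δρ = 998.45 − 998.04 = 0.41 kg m⁻³ over Δz = 157 − 103 = 54 m.
N² = (9.8/1000) × (0.41/54) = 7.4407 × 10⁻⁵ s⁻².
N = √(7.4407 × 10⁻⁵) = 8.6259 × 10⁻³ rad s⁻¹ ≈ 8.63 × 10⁻³ rad s⁻¹.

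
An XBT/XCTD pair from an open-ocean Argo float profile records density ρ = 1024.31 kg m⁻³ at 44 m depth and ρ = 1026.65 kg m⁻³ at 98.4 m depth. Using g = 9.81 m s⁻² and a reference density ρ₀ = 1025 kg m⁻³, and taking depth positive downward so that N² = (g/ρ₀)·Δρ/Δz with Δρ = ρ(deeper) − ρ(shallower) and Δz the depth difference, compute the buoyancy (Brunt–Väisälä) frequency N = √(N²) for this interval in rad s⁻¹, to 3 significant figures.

Δρ = 1026.65 − 1024.31 = 2.34 kg m⁻³ over Δz = 98.4 − 44 = 54.4 m.
N² = (9.81/1025) × (2.34/54.4) = 4.1168 × 10⁻⁴ s⁻².
N = √(4.1168 × 10⁻⁴) = 0.020290 rad s⁻¹ ≈ 0.0203 rad s⁻¹.
Since Δρ > 0 the layer is stably stratified.

0.0203 rad s⁻¹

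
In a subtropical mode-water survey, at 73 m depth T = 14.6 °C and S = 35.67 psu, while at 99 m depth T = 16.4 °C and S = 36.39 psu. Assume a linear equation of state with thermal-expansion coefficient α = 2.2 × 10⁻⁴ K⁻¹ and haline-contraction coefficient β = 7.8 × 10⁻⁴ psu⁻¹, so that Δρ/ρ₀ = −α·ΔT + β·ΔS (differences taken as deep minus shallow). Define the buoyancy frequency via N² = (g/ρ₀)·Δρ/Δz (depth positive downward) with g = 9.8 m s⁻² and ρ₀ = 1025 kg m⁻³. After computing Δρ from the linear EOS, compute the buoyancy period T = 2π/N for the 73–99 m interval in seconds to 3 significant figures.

ΔT = +1.8 K, ΔS = +0.72 psu (deep − shallow).
Δρ/ρ₀ = −αΔT + βΔS = -3.96 × 10⁻⁴ + 5.616 × 10⁻⁴ = 1.656 × 10⁻⁴, so Δρ ≈ 0.1697 kg m⁻³.
N² = (g/ρ₀)·Δρ/Δz = g·(Δρ/ρ₀)/Δz = 9.8 × 1.656 × 10⁻⁴ / 26 = 6.2418 × 10⁻⁵ s⁻².
N = √(6.2418 × 10⁻⁵) = 7.9005 × 10⁻³ rad s⁻¹ → T = 2π/N = 795.29 s ≈ 795 s.

795 s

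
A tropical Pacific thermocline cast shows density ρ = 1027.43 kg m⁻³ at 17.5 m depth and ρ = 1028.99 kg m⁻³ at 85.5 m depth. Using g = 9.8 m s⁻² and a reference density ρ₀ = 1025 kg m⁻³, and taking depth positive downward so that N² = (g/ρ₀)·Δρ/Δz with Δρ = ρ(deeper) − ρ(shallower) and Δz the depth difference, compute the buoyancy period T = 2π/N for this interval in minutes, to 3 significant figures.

Δρ = 1028.99 − 1027.43 = 1.56 kg m⁻³ over Δz = 85.5 − 17.5 = 68 m.
N² = (9.8/1025) × (1.56/68) = 2.1934 × 10⁻⁴ s⁻².
N = √(2.1934 × 10⁻⁴) = 0.014810 rad s⁻¹, so T = 2π/N = 424.25 s = 7.0708 min ≈ 7.07 min.
N² > 0, so the interval is statically stable.

7.07 min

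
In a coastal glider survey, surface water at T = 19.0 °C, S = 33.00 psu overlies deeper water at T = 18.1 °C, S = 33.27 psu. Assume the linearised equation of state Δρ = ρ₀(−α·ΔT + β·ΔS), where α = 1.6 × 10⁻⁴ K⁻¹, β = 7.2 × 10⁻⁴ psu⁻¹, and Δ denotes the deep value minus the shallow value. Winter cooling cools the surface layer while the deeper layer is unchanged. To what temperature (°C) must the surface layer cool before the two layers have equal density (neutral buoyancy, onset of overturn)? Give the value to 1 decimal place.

Neutral buoyancy requires Δρ = 0, i.e. −α(T_deep − T_surf′) + β(S_deep − S_surf) = 0.
T_surf′ = T_deep − (β/α)·ΔS = 18.1 − (7.2 × 10⁻⁴/1.6 × 10⁻⁴)·(+0.27) = 16.885 °C.
Cooling required: 19.0 − (16.885) = 2.115 °C.

16.9 °C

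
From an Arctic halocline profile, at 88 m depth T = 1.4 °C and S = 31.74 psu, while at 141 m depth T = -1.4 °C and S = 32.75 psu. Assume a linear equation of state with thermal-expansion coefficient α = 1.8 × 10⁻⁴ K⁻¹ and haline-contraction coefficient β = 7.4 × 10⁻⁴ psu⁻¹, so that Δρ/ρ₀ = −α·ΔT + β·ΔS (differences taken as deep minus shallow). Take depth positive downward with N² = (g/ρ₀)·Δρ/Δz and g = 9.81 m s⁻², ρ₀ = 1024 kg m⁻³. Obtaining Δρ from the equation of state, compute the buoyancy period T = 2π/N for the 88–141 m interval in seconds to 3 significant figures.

ΔT = -2.8 K, ΔS = +1.01 psu (deep − shallow).
Δρ/ρ₀ = −αΔT + βΔS = 5.04 × 10⁻⁴ + 7.474 × 10⁻⁴ = 1.2514 × 10⁻³, so Δρ ≈ 1.281 kg m⁻³.
N² = (g/ρ₀)·Δρ/Δz = g·(Δρ/ρ₀)/Δz = 9.81 × 1.2514 × 10⁻³ / 53 = 2.3163 × 10⁻⁴ s⁻².
N = √(2.3163 × 10⁻⁴) = 0.015219 rad s⁻¹ → T = 2π/N = 412.85 s ≈ 413 s.

413 s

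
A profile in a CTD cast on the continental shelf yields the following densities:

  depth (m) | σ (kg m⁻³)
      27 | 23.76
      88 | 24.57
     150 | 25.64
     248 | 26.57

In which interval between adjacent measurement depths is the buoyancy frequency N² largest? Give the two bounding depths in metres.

Compute the density gradient over each adjacent pair:
  27–88 m: Δρ/Δz = 0.81/61 = 0.013 kg m⁻⁴
  88–150 m: Δρ/Δz = 1.07/62 = 0.017 kg m⁻⁴
  150–248 m: Δρ/Δz = 0.93/98 = 9.5 × 10⁻³ kg m⁻⁴
The largest gradient is in the 88–150 m interval — the pycnocline.

88–150 m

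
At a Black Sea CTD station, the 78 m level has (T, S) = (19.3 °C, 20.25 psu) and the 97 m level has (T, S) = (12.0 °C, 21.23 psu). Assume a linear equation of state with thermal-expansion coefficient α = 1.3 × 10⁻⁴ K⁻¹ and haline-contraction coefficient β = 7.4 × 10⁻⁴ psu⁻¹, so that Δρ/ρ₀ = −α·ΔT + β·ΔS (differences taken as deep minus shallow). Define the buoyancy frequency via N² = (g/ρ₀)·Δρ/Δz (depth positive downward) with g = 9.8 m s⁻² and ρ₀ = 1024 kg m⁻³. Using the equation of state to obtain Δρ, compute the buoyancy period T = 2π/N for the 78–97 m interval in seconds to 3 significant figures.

ΔT = -7.3 K, ΔS = +0.98 psu (deep − shallow).
Δρ/ρ₀ = −αΔT + βΔS = 9.49 × 10⁻⁴ + 7.252 × 10⁻⁴ = 1.6742 × 10⁻³, so Δρ ≈ 1.714 kg m⁻³.
N² = (g/ρ₀)·Δρ/Δz = g·(Δρ/ρ₀)/Δz = 9.8 × 1.6742 × 10⁻³ / 19 = 8.6353 × 10⁻⁴ s⁻².
N = √(8.6353 × 10⁻⁴) = 0.029386 rad s⁻¹ → T = 2π/N = 213.82 s ≈ 214 s.

214 s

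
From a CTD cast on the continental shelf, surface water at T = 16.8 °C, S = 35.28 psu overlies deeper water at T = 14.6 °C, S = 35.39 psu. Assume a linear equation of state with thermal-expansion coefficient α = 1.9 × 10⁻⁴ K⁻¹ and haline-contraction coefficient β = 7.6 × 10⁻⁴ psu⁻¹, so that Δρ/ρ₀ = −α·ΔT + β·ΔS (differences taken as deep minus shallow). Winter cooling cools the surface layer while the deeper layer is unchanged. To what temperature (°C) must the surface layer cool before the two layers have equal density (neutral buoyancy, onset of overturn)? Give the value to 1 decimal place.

14.2 °C

Neutral buoyancy requires Δρ = 0, i.e. −α(T_deep − T_surf′) + β(S_deep − S_surf) = 0.
T_surf′ = T_deep − (β/α)·ΔS = 14.6 − (7.6 × 10⁻⁴/1.9 × 10⁻⁴)·(+0.11) = 14.160 °C.
Cooling required: 16.8 − (14.160) = 2.640 °C.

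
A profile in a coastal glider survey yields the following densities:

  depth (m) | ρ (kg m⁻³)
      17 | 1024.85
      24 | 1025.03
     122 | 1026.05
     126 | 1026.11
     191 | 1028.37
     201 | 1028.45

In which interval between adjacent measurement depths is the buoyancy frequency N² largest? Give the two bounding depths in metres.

Compute the density gradient over each adjacent pair:
  17–24 m: Δρ/Δz = 0.18/7 = 0.026 kg m⁻⁴
  24–122 m: Δρ/Δz = 1.02/98 = 0.010 kg m⁻⁴
  122–126 m: Δρ/Δz = 0.06/4 = 0.015 kg m⁻⁴
  126–191 m: Δρ/Δz = 2.26/65 = 0.035 kg m⁻⁴
  191–201 m: Δρ/Δz = 0.08/10 = 8.0 × 10⁻³ kg m⁻⁴
The largest gradient is in the 126–191 m interval — the pycnocline.

126–191 m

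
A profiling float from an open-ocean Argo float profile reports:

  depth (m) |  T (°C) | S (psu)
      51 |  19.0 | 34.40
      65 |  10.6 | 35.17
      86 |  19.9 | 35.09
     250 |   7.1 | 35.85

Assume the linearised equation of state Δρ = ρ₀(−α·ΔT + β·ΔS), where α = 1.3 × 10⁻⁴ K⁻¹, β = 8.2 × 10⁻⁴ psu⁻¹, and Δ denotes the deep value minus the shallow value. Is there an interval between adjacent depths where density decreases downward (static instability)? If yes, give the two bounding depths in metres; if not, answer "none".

65–86 m

Evaluate Δρ/ρ₀ = −αΔT + βΔS across each adjacent pair:
  51–65 m: −αΔT+βΔS = −(1.3 × 10⁻⁴)(-8.4)+(8.2 × 10⁻⁴)(+0.77) = 1.7 × 10⁻³ → stable
  65–86 m: −αΔT+βΔS = −(1.3 × 10⁻⁴)(+9.3)+(8.2 × 10⁻⁴)(-0.08) = -1.3 × 10⁻³ → UNSTABLE
  86–250 m: −αΔT+βΔS = −(1.3 × 10⁻⁴)(-12.8)+(8.2 × 10⁻⁴)(+0.76) = 2.3 × 10⁻³ → stable
The 65–86 m interval has Δρ < 0: lighter water underlies denser water.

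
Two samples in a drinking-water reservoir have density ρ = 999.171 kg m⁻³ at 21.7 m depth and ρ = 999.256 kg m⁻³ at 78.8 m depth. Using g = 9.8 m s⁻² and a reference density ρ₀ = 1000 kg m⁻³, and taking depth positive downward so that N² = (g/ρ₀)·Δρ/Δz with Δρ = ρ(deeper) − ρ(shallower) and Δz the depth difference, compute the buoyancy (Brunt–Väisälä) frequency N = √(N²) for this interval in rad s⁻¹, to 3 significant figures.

Δρ = 999.256 − 999.171 = 0.085 kg m⁻³ over Δz = 78.8 − 21.7 = 57.1 m.
N² = (9.8/1000) × (0.085/57.1) = 1.4588 × 10⁻⁵ s⁻².
N = √(1.4588 × 10⁻⁵) = 3.8194 × 10⁻³ rad s⁻¹ ≈ 3.82 × 10⁻³ rad s⁻¹.

3.82 × 10⁻³ rad s⁻¹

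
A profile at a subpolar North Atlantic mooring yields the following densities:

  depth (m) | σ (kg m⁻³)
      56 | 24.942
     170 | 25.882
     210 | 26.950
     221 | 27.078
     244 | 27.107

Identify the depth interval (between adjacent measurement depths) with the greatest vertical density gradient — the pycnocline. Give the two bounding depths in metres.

170–210 m

Compute the density gradient over each adjacent pair:
  56–170 m: Δρ/Δz = 0.940/114 = 8.2 × 10⁻³ kg m⁻⁴
  170–210 m: Δρ/Δz = 1.068/40 = 0.027 kg m⁻⁴
  210–221 m: Δρ/Δz = 0.128/11 = 0.012 kg m⁻⁴
  221–244 m: Δρ/Δz = 0.029/23 = 1.3 × 10⁻³ kg m⁻⁴
The largest gradient is in the 170–210 m interval — the pycnocline.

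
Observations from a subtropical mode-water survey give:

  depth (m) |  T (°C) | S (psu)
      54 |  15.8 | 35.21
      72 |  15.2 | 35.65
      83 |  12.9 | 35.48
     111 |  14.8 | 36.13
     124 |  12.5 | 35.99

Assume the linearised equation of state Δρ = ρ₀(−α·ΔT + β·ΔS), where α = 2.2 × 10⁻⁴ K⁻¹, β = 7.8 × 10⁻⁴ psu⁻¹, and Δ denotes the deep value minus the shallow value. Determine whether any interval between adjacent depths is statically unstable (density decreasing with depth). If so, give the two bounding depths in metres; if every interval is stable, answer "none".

none

Evaluate Δρ/ρ₀ = −αΔT + βΔS across each adjacent pair:
  54–72 m: −αΔT+βΔS = −(2.2 × 10⁻⁴)(-0.6)+(7.8 × 10⁻⁴)(+0.44) = 4.8 × 10⁻⁴ → stable
  72–83 m: −αΔT+βΔS = −(2.2 × 10⁻⁴)(-2.3)+(7.8 × 10⁻⁴)(-0.17) = 3.7 × 10⁻⁴ → stable
  83–111 m: −αΔT+βΔS = −(2.2 × 10⁻⁴)(+1.9)+(7.8 × 10⁻⁴)(+0.65) = 8.9 × 10⁻⁵ → stable
  111–124 m: −αΔT+βΔS = −(2.2 × 10⁻⁴)(-2.3)+(7.8 × 10⁻⁴)(-0.14) = 4.0 × 10⁻⁴ → stable
Every interval has Δρ > 0: the column is stably stratified throughout.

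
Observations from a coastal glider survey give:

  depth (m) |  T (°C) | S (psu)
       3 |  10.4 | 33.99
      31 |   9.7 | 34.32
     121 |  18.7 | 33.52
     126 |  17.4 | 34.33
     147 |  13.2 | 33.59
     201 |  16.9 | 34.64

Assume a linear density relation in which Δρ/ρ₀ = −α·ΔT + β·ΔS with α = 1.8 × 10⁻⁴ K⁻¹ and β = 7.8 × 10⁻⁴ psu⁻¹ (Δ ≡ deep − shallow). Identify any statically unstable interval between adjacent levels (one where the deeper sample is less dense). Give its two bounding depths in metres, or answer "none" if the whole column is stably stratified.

Evaluate Δρ/ρ₀ = −αΔT + βΔS across each adjacent pair:
  3–31 m: −αΔT+βΔS = −(1.8 × 10⁻⁴)(-0.7)+(7.8 × 10⁻⁴)(+0.33) = 3.8 × 10⁻⁴ → stable
  31–121 m: −αΔT+βΔS = −(1.8 × 10⁻⁴)(+9.0)+(7.8 × 10⁻⁴)(-0.80) = -2.2 × 10⁻³ → UNSTABLE
  121–126 m: −αΔT+βΔS = −(1.8 × 10⁻⁴)(-1.3)+(7.8 × 10⁻⁴)(+0.81) = 8.7 × 10⁻⁴ → stable
  126–147 m: −αΔT+βΔS = −(1.8 × 10⁻⁴)(-4.2)+(7.8 × 10⁻⁴)(-0.74) = 1.8 × 10⁻⁴ → stable
  147–201 m: −αΔT+βΔS = −(1.8 × 10⁻⁴)(+3.7)+(7.8 × 10⁻⁴)(+1.05) = 1.5 × 10⁻⁴ → stable
The 31–121 m interval has Δρ < 0: lighter water underlies denser water.

31–121 m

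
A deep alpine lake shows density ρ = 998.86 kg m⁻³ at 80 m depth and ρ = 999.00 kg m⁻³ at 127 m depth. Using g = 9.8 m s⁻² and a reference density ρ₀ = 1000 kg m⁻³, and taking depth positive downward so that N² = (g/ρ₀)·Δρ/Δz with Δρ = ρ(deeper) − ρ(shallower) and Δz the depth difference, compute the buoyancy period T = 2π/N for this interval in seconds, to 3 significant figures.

Δρ = 999.00 − 998.86 = 0.14 kg m⁻³ over Δz = 127 − 80 = 47 m.
N² = (9.8/1000) × (0.14/47) = 2.9191 × 10⁻⁵ s⁻².
N = √(2.9191 × 10⁻⁵) = 5.4029 × 10⁻³ rad s⁻¹, so T = 2π/N = 1.1629 × 10³ s ≈ 1.16 × 10³ s.
N² > 0, so the interval is statically stable.

1.16 × 10³ s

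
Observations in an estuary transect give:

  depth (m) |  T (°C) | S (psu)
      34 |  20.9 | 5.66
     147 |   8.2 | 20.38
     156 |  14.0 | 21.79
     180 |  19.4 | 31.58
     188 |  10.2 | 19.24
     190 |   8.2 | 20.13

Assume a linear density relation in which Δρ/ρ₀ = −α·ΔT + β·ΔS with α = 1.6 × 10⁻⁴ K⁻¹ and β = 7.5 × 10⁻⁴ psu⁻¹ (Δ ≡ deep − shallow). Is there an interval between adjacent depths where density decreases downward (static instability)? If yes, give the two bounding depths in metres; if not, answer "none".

180–188 m

Evaluate Δρ/ρ₀ = −αΔT + βΔS across each adjacent pair:
  34–147 m: −αΔT+βΔS = −(1.6 × 10⁻⁴)(-12.7)+(7.5 × 10⁻⁴)(+14.72) = 0.013 → stable
  147–156 m: −αΔT+βΔS = −(1.6 × 10⁻⁴)(+5.8)+(7.5 × 10⁻⁴)(+1.41) = 1.3 × 10⁻⁴ → stable
  156–180 m: −αΔT+βΔS = −(1.6 × 10⁻⁴)(+5.4)+(7.5 × 10⁻⁴)(+9.79) = 6.5 × 10⁻³ → stable
  180–188 m: −αΔT+βΔS = −(1.6 × 10⁻⁴)(-9.2)+(7.5 × 10⁻⁴)(-12.34) = -7.8 × 10⁻³ → UNSTABLE
  188–190 m: −αΔT+βΔS = −(1.6 × 10⁻⁴)(-2.0)+(7.5 × 10⁻⁴)(+0.89) = 9.9 × 10⁻⁴ → stable
The 180–188 m interval has Δρ < 0: lighter water underlies denser water.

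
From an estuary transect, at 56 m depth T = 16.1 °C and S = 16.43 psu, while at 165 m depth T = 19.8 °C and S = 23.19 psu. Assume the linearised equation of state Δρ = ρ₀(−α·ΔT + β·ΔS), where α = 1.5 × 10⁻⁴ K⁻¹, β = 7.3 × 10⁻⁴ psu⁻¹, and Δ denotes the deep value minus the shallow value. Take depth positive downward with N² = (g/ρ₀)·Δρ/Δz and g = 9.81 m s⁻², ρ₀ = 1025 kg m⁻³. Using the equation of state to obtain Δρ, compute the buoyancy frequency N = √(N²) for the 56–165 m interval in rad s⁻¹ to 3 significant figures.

0.0199 rad s⁻¹

ΔT = +3.7 K, ΔS = +6.76 psu (deep − shallow).
Δρ/ρ₀ = −αΔT + βΔS = -5.55 × 10⁻⁴ + 4.9348 × 10⁻³ = 4.3798 × 10⁻³, so Δρ ≈ 4.489 kg m⁻³.
N² = (g/ρ₀)·Δρ/Δz = g·(Δρ/ρ₀)/Δz = 9.81 × 4.3798 × 10⁻³ / 109 = 3.9418 × 10⁻⁴ s⁻².
N = √(3.9418 × 10⁻⁴) = 0.019854 rad s⁻¹ ≈ 0.0199 rad s⁻¹.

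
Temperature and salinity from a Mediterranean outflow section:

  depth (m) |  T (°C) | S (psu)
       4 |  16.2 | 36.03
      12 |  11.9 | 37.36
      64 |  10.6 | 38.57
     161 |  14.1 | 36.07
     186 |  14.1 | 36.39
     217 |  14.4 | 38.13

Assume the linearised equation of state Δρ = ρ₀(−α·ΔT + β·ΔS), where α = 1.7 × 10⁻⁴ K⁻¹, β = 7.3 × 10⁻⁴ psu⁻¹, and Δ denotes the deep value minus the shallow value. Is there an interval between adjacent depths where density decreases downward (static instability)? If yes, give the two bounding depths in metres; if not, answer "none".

Evaluate Δρ/ρ₀ = −αΔT + βΔS across each adjacent pair:
  4–12 m: −αΔT+βΔS = −(1.7 × 10⁻⁴)(-4.3)+(7.3 × 10⁻⁴)(+1.33) = 1.7 × 10⁻³ → stable
  12–64 m: −αΔT+βΔS = −(1.7 × 10⁻⁴)(-1.3)+(7.3 × 10⁻⁴)(+1.21) = 1.1 × 10⁻³ → stable
  64–161 m: −αΔT+βΔS = −(1.7 × 10⁻⁴)(+3.5)+(7.3 × 10⁻⁴)(-2.50) = -2.4 × 10⁻³ → UNSTABLE
  161–186 m: −αΔT+βΔS = −(1.7 × 10⁻⁴)(+0.0)+(7.3 × 10⁻⁴)(+0.32) = 2.3 × 10⁻⁴ → stable
  186–217 m: −αΔT+βΔS = −(1.7 × 10⁻⁴)(+0.3)+(7.3 × 10⁻⁴)(+1.74) = 1.2 × 10⁻³ → stable
The 64–161 m interval has Δρ < 0: lighter water underlies denser water.

64–161 m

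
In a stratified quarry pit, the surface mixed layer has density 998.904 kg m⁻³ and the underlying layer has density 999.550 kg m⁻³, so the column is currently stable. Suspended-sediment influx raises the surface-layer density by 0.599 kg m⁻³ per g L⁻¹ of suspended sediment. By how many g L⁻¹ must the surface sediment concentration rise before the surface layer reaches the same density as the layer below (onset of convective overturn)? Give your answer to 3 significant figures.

1.08 g L⁻¹

Density deficit of the surface layer: 999.550 − 998.904 = 0.646 kg m⁻³.
Required change = 0.646 / 0.599 = 1.08 g L⁻¹.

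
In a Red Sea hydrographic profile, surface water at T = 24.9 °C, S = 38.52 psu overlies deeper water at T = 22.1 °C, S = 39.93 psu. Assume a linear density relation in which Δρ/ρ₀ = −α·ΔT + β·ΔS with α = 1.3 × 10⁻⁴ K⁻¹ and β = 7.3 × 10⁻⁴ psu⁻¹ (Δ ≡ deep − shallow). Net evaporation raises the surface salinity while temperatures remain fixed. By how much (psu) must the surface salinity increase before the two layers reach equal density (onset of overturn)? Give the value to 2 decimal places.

Neutral buoyancy requires −α(T_deep − T_surf) + β(S_deep − S_surf′) = 0.
S_surf′ = S_deep − (α/β)·ΔT = 39.93 − (1.3 × 10⁻⁴/7.3 × 10⁻⁴)·(-2.8) = 40.4286 psu.
Increase required: 40.4286 − 38.52 = 1.9086 psu.

1.91 psu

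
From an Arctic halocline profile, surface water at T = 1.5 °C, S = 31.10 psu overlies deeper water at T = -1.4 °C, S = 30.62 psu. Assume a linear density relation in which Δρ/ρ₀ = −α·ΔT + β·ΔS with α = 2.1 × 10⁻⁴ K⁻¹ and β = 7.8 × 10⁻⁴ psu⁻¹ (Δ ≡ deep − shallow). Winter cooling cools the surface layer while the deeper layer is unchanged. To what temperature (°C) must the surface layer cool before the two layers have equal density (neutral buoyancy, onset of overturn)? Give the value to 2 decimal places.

0.38 °C

Neutral buoyancy requires Δρ = 0, i.e. −α(T_deep − T_surf′) + β(S_deep − S_surf) = 0.
T_surf′ = T_deep − (β/α)·ΔS = -1.4 − (7.8 × 10⁻⁴/2.1 × 10⁻⁴)·(-0.48) = 0.3829 °C.
Cooling required: 1.5 − (0.3829) = 1.1171 °C.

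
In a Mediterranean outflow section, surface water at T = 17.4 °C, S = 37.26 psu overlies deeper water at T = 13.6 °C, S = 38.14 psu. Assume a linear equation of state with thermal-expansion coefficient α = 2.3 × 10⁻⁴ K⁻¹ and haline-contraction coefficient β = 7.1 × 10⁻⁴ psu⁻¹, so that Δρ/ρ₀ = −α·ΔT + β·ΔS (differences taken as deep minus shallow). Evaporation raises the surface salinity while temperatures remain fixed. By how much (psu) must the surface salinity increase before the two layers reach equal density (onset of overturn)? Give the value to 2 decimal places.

Neutral buoyancy requires −α(T_deep − T_surf) + β(S_deep − S_surf′) = 0.
S_surf′ = S_deep − (α/β)·ΔT = 38.14 − (2.3 × 10⁻⁴/7.1 × 10⁻⁴)·(-3.8) = 39.3710 psu.
Increase required: 39.3710 − 37.26 = 2.1110 psu.

2.11 psu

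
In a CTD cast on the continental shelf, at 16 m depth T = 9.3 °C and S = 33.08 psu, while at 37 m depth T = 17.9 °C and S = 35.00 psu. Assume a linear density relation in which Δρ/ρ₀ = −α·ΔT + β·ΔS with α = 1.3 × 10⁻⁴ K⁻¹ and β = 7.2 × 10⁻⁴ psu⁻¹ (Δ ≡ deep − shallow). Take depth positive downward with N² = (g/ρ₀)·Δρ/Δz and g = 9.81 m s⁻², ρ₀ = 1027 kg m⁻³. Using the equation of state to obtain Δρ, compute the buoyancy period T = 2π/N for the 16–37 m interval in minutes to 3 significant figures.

9.42 min

ΔT = +8.6 K, ΔS = +1.92 psu (deep − shallow).
Δρ/ρ₀ = −αΔT + βΔS = -1.118 × 10⁻³ + 1.3824 × 10⁻³ = 2.644 × 10⁻⁴, so Δρ ≈ 0.2715 kg m⁻³.
N² = (g/ρ₀)·Δρ/Δz = g·(Δρ/ρ₀)/Δz = 9.81 × 2.644 × 10⁻⁴ / 21 = 1.2351 × 10⁻⁴ s⁻².
N = √(1.2351 × 10⁻⁴) = 0.011114 rad s⁻¹ → T = 2π/N = 565.34 s = 9.4223 min ≈ 9.42 min.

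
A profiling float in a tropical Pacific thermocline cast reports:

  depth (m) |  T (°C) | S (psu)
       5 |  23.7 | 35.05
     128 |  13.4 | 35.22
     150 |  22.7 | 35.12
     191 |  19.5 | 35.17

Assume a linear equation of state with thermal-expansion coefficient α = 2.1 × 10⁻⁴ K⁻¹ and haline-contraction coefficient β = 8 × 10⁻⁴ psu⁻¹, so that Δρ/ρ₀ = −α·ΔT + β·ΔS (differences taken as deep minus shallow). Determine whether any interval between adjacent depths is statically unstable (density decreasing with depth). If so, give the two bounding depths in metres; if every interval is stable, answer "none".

128–150 m

Evaluate Δρ/ρ₀ = −αΔT + βΔS across each adjacent pair:
  5–128 m: −αΔT+βΔS = −(2.1 × 10⁻⁴)(-10.3)+(8 × 10⁻⁴)(+0.17) = 2.3 × 10⁻³ → stable
  128–150 m: −αΔT+βΔS = −(2.1 × 10⁻⁴)(+9.3)+(8 × 10⁻⁴)(-0.10) = -2.0 × 10⁻³ → UNSTABLE
  150–191 m: −αΔT+βΔS = −(2.1 × 10⁻⁴)(-3.2)+(8 × 10⁻⁴)(+0.05) = 7.1 × 10⁻⁴ → stable
The 128–150 m interval has Δρ < 0: lighter water underlies denser water.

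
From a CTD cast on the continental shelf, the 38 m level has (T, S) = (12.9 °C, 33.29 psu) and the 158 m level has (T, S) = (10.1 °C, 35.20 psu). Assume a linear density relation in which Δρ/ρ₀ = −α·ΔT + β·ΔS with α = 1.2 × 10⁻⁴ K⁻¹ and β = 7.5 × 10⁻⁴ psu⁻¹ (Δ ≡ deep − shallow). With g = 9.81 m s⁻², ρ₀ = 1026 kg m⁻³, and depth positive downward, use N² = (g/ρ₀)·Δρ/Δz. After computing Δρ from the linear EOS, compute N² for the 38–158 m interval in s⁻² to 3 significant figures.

1.45 × 10⁻⁴ s⁻²

ΔT = -2.8 K, ΔS = +1.91 psu (deep − shallow).
Δρ/ρ₀ = −αΔT + βΔS = 3.36 × 10⁻⁴ + 1.4325 × 10⁻³ = 1.7685 × 10⁻³, so Δρ ≈ 1.814 kg m⁻³.
N² = (g/ρ₀)·Δρ/Δz = g·(Δρ/ρ₀)/Δz = 9.81 × 1.7685 × 10⁻³ / 120 = 1.4457 × 10⁻⁴ s⁻² ≈ 1.45 × 10⁻⁴ s⁻².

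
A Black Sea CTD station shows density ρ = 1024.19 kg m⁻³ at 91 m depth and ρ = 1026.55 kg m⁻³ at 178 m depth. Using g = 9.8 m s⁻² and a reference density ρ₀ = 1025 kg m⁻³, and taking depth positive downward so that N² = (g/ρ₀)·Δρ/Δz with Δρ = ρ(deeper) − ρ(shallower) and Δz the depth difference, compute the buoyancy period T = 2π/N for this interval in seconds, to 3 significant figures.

390 s

Δρ = 1026.55 − 1024.19 = 2.36 kg m⁻³ over Δz = 178 − 91 = 87 m.
N² = (9.8/1025) × (2.36/87) = 2.5936 × 10⁻⁴ s⁻².
N = √(2.5936 × 10⁻⁴) = 0.016105 rad s⁻¹, so T = 2π/N = 390.14 s ≈ 390 s.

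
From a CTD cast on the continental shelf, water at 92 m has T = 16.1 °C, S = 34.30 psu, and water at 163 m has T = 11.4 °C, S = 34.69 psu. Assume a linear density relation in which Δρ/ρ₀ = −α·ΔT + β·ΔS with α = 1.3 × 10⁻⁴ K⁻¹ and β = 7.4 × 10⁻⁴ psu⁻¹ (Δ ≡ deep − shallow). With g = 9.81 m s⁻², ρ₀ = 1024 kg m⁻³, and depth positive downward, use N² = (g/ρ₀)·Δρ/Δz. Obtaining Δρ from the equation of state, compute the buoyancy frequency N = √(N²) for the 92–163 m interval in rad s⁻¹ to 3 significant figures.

ΔT = -4.7 K, ΔS = +0.39 psu (deep − shallow).
Δρ/ρ₀ = −αΔT + βΔS = 6.11 × 10⁻⁴ + 2.886 × 10⁻⁴ = 8.996 × 10⁻⁴, so Δρ ≈ 0.9212 kg m⁻³.
N² = (g/ρ₀)·Δρ/Δz = g·(Δρ/ρ₀)/Δz = 9.81 × 8.996 × 10⁻⁴ / 71 = 1.2430 × 10⁻⁴ s⁻².
N = √(1.2430 × 10⁻⁴) = 0.011149 rad s⁻¹ ≈ 0.0111 rad s⁻¹.

0.0111 rad s⁻¹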